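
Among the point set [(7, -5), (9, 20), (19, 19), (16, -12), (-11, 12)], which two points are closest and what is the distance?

Computing all pairwise distances among 5 points:

d((7, -5), (9, 20)) = 25.0799
d((7, -5), (19, 19)) = 26.8328
d((7, -5), (16, -12)) = 11.4018
d((7, -5), (-11, 12)) = 24.7588
d((9, 20), (19, 19)) = 10.0499 <-- minimum
d((9, 20), (16, -12)) = 32.7567
d((9, 20), (-11, 12)) = 21.5407
d((19, 19), (16, -12)) = 31.1448
d((19, 19), (-11, 12)) = 30.8058
d((16, -12), (-11, 12)) = 36.1248

Closest pair: (9, 20) and (19, 19) with distance 10.0499

The closest pair is (9, 20) and (19, 19) with Euclidean distance 10.0499. For 5 points, brute-force pairwise comparison is shown above. For large n, the divide-and-conquer algorithm (sort by x, recurse on halves, check the dividing strip) achieves O(n log n).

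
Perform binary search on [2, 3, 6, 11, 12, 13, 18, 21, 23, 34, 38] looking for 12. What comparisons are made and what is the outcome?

Binary search for 12 in [2, 3, 6, 11, 12, 13, 18, 21, 23, 34, 38]:

lo=0, hi=10, mid=5, arr[mid]=13 -> 13 > 12, search left half
lo=0, hi=4, mid=2, arr[mid]=6 -> 6 < 12, search right half
lo=3, hi=4, mid=3, arr[mid]=11 -> 11 < 12, search right half
lo=4, hi=4, mid=4, arr[mid]=12 -> Found target at index 4!

Binary search finds 12 at index 4 after 4 comparisons. The search repeatedly halves the search space by comparing with the middle element.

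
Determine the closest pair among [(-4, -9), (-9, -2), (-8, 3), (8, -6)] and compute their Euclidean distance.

Computing all pairwise distances among 4 points:

d((-4, -9), (-9, -2)) = 8.6023
d((-4, -9), (-8, 3)) = 12.6491
d((-4, -9), (8, -6)) = 12.3693
d((-9, -2), (-8, 3)) = 5.099 <-- minimum
d((-9, -2), (8, -6)) = 17.4642
d((-8, 3), (8, -6)) = 18.3576

Closest pair: (-9, -2) and (-8, 3) with distance 5.099

The closest pair is (-9, -2) and (-8, 3) with Euclidean distance 5.099. For 4 points, brute-force pairwise comparison is shown above. For large n, the divide-and-conquer algorithm (sort by x, recurse on halves, check the dividing strip) achieves O(n log n).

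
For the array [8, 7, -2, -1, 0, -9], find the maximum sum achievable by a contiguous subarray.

Using Kadane's algorithm on [8, 7, -2, -1, 0, -9]:

Scanning through the array:
Position 1 (value 7): max_ending_here = 15, max_so_far = 15
Position 2 (value -2): max_ending_here = 13, max_so_far = 15
Position 3 (value -1): max_ending_here = 12, max_so_far = 15
Position 4 (value 0): max_ending_here = 12, max_so_far = 15
Position 5 (value -9): max_ending_here = 3, max_so_far = 15

Maximum subarray: [8, 7]
Maximum sum: 15

The maximum subarray is [8, 7] with sum 15. This subarray runs from index 0 to index 1.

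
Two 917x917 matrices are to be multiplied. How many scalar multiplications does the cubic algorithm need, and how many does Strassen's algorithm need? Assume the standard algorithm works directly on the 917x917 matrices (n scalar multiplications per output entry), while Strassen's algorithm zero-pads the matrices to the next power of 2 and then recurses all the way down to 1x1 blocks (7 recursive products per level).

Matrix multiplication for 917x917 matrices:

Strassen's algorithm requires power-of-2 dimensions. Pad 917x917 to 1024x1024 (next power of 2).

Standard algorithm: 917^3 = 771095213 multiplications
Strassen's algorithm: 7^(log2(1024)) = 7^10 = 282475249 multiplications
Savings: 771095213 - 282475249 = 488619964 multiplications

Standard: 771095213 multiplications (917^3). Strassen: 282475249 multiplications (7^10, after padding to 1024x1024). Strassen reduces 8 recursive multiplications to 7 at each level.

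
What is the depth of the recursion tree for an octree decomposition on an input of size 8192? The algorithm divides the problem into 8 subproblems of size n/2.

For divide and conquer with division factor 2:

Problem sizes at each level:
Level 0: 8192
Level 1: 4096
Level 2: 2048
Level 3: 1024
Level 4: 512
Level 5: 256
Level 6: 128
Level 7: 64
Level 8: 32
Level 9: 16
Level 10: 8
Level 11: 4
Level 12: 2
Level 13: 1

The root is level 0 and the size-1 base case is level 13 (the tree spans levels 0 through 13, i.e. 14 levels counting the root), so the depth is the number of divisions: log_2(8192) = 13

The recursion tree depth is log_2(8192) = 13. At each level, the problem size is divided by 2, so it takes 13 divisions to reduce to a base case of size 1. The algorithm makes 8 recursive calls at each level.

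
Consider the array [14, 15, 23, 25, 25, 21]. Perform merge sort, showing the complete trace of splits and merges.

Merge sort trace:

Split: [14, 15, 23, 25, 25, 21] -> [14, 15, 23] and [25, 25, 21]
  Split: [14, 15, 23] -> [14] and [15, 23]
    Split: [15, 23] -> [15] and [23]
    Merge: [15] + [23] -> [15, 23]
  Merge: [14] + [15, 23] -> [14, 15, 23]
  Split: [25, 25, 21] -> [25] and [25, 21]
    Split: [25, 21] -> [25] and [21]
    Merge: [25] + [21] -> [21, 25]
  Merge: [25] + [21, 25] -> [21, 25, 25]
Merge: [14, 15, 23] + [21, 25, 25] -> [14, 15, 21, 23, 25, 25]

Final sorted array: [14, 15, 21, 23, 25, 25]

The merge sort proceeds by recursively splitting the array and merging sorted halves.
After all merges, the sorted array is [14, 15, 21, 23, 25, 25].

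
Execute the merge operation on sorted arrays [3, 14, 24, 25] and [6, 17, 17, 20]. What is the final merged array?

Merging process:

Compare 3 vs 6: take 3 from left. Merged: [3]
Compare 14 vs 6: take 6 from right. Merged: [3, 6]
Compare 14 vs 17: take 14 from left. Merged: [3, 6, 14]
Compare 24 vs 17: take 17 from right. Merged: [3, 6, 14, 17]
Compare 24 vs 17: take 17 from right. Merged: [3, 6, 14, 17, 17]
Compare 24 vs 20: take 20 from right. Merged: [3, 6, 14, 17, 17, 20]
Append remaining from left: [24, 25]. Merged: [3, 6, 14, 17, 17, 20, 24, 25]

Final merged array: [3, 6, 14, 17, 17, 20, 24, 25]
Total comparisons: 6

The merged array is [3, 6, 14, 17, 17, 20, 24, 25], requiring 6 comparisons. The merge step runs in O(n) time where n is the total number of elements.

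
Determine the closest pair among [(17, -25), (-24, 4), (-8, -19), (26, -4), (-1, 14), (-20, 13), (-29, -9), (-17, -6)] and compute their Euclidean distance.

Computing all pairwise distances among 8 points:

d((17, -25), (-24, 4)) = 50.2195
d((17, -25), (-8, -19)) = 25.7099
d((17, -25), (26, -4)) = 22.8473
d((17, -25), (-1, 14)) = 42.9535
d((17, -25), (-20, 13)) = 53.0377
d((17, -25), (-29, -9)) = 48.7032
d((17, -25), (-17, -6)) = 38.9487
d((-24, 4), (-8, -19)) = 28.0179
d((-24, 4), (26, -4)) = 50.636
d((-24, 4), (-1, 14)) = 25.0799
d((-24, 4), (-20, 13)) = 9.8489 <-- minimum
d((-24, 4), (-29, -9)) = 13.9284
d((-24, 4), (-17, -6)) = 12.2066
d((-8, -19), (26, -4)) = 37.1618
d((-8, -19), (-1, 14)) = 33.7343
d((-8, -19), (-20, 13)) = 34.176
d((-8, -19), (-29, -9)) = 23.2594
d((-8, -19), (-17, -6)) = 15.8114
d((26, -4), (-1, 14)) = 32.45
d((26, -4), (-20, 13)) = 49.0408
d((26, -4), (-29, -9)) = 55.2268
d((26, -4), (-17, -6)) = 43.0465
d((-1, 14), (-20, 13)) = 19.0263
d((-1, 14), (-29, -9)) = 36.2353
d((-1, 14), (-17, -6)) = 25.6125
d((-20, 13), (-29, -9)) = 23.7697
d((-20, 13), (-17, -6)) = 19.2354
d((-29, -9), (-17, -6)) = 12.3693

Closest pair: (-24, 4) and (-20, 13) with distance 9.8489

The closest pair is (-24, 4) and (-20, 13) with Euclidean distance 9.8489. For 8 points, brute-force pairwise comparison is shown above. For large n, the divide-and-conquer algorithm (sort by x, recurse on halves, check the dividing strip) achieves O(n log n).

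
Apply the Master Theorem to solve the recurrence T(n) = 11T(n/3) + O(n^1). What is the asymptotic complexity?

Master Theorem for T(n) = 11T(n/3) + O(n^1):

a = 11, b = 3, c = 1
log_b(a) = log_3(11) = 2.1827

Case 1: c = 1 < log_3(11) = 2.1827
T(n) = O(n^(log_3 11))

For T(n) = 11T(n/3) + O(n^1): log_3(11) = 2.1827. This is Case 1 of the Master Theorem (c < log_b(a), work dominated by leaves), giving O(n^(log_3 11)).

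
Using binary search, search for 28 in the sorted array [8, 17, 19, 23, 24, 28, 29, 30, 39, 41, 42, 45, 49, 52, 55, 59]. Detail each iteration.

Binary search for 28 in [8, 17, 19, 23, 24, 28, 29, 30, 39, 41, 42, 45, 49, 52, 55, 59]:

lo=0, hi=15, mid=7, arr[mid]=30 -> 30 > 28, search left half
lo=0, hi=6, mid=3, arr[mid]=23 -> 23 < 28, search right half
lo=4, hi=6, mid=5, arr[mid]=28 -> Found target at index 5!

Binary search finds 28 at index 5 after 3 comparisons. The search repeatedly halves the search space by comparing with the middle element.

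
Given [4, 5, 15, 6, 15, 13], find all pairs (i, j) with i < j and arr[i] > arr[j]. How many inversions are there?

Finding inversions in [4, 5, 15, 6, 15, 13]:

(2, 3): arr[2]=15 > arr[3]=6
(2, 5): arr[2]=15 > arr[5]=13
(4, 5): arr[4]=15 > arr[5]=13

Total inversions: 3

The array has 3 inversion(s): (2,3), (2,5), (4,5). Each pair (i,j) satisfies i < j and arr[i] > arr[j].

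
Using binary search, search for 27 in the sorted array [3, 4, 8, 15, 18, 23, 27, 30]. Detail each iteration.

Binary search for 27 in [3, 4, 8, 15, 18, 23, 27, 30]:

lo=0, hi=7, mid=3, arr[mid]=15 -> 15 < 27, search right half
lo=4, hi=7, mid=5, arr[mid]=23 -> 23 < 27, search right half
lo=6, hi=7, mid=6, arr[mid]=27 -> Found target at index 6!

Binary search finds 27 at index 6 after 3 comparisons. The search repeatedly halves the search space by comparing with the middle element.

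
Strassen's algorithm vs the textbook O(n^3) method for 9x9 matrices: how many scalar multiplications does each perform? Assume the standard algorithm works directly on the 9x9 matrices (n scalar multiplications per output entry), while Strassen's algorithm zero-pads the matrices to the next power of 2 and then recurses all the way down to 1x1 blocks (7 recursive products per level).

Matrix multiplication for 9x9 matrices:

Strassen's algorithm requires power-of-2 dimensions. Pad 9x9 to 16x16 (next power of 2).

Standard algorithm: 9^3 = 729 multiplications
Strassen's algorithm: 7^(log2(16)) = 7^4 = 2401 multiplications
Difference: 729 - 2401 = -1672 (Strassen uses MORE here due to padding overhead — for small or just-over-power-of-2 n, padding can outweigh the per-level savings)

Standard: 729 multiplications (9^3). Strassen: 2401 multiplications (7^4, after padding to 16x16). Strassen reduces 8 recursive multiplications to 7 at each level.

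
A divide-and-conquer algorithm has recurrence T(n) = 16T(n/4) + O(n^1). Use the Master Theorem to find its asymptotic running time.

Master Theorem for T(n) = 16T(n/4) + O(n^1):

a = 16, b = 4, c = 1
log_b(a) = log_4(16) = 2.0000

Case 1: c = 1 < log_4(16) = 2.0000
T(n) = O(n^(log_4 16)) = O(n^2)

For T(n) = 16T(n/4) + O(n^1): log_4(16) = 2.0000. This is Case 1 of the Master Theorem (c < log_b(a), work dominated by leaves), giving O(n^2).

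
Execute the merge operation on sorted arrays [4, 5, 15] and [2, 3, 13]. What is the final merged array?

Merging process:

Compare 4 vs 2: take 2 from right. Merged: [2]
Compare 4 vs 3: take 3 from right. Merged: [2, 3]
Compare 4 vs 13: take 4 from left. Merged: [2, 3, 4]
Compare 5 vs 13: take 5 from left. Merged: [2, 3, 4, 5]
Compare 15 vs 13: take 13 from right. Merged: [2, 3, 4, 5, 13]
Append remaining from left: [15]. Merged: [2, 3, 4, 5, 13, 15]

Final merged array: [2, 3, 4, 5, 13, 15]
Total comparisons: 5

The merged array is [2, 3, 4, 5, 13, 15], requiring 5 comparisons. The merge step runs in O(n) time where n is the total number of elements.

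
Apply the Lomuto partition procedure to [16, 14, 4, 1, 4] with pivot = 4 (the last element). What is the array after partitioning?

Lomuto partition with pivot = 4:

Initial array: [16, 14, 4, 1, 4]

arr[0]=16 > 4: no swap
arr[1]=14 > 4: no swap
arr[2]=4 <= 4: swap with position 0, array becomes [4, 14, 16, 1, 4]
arr[3]=1 <= 4: swap with position 1, array becomes [4, 1, 16, 14, 4]

Place pivot at position 2: [4, 1, 4, 14, 16]
Pivot position: 2

After partitioning with pivot 4, the array becomes [4, 1, 4, 14, 16]. The pivot is placed at index 2. All elements to the left of the pivot are <= 4, and all elements to the right are > 4.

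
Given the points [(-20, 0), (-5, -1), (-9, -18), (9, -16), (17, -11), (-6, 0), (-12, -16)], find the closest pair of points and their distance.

Computing all pairwise distances among 7 points:

d((-20, 0), (-5, -1)) = 15.0333
d((-20, 0), (-9, -18)) = 21.095
d((-20, 0), (9, -16)) = 33.121
d((-20, 0), (17, -11)) = 38.6005
d((-20, 0), (-6, 0)) = 14.0
d((-20, 0), (-12, -16)) = 17.8885
d((-5, -1), (-9, -18)) = 17.4642
d((-5, -1), (9, -16)) = 20.5183
d((-5, -1), (17, -11)) = 24.1661
d((-5, -1), (-6, 0)) = 1.4142 <-- minimum
d((-5, -1), (-12, -16)) = 16.5529
d((-9, -18), (9, -16)) = 18.1108
d((-9, -18), (17, -11)) = 26.9258
d((-9, -18), (-6, 0)) = 18.2483
d((-9, -18), (-12, -16)) = 3.6056
d((9, -16), (17, -11)) = 9.434
d((9, -16), (-6, 0)) = 21.9317
d((9, -16), (-12, -16)) = 21.0
d((17, -11), (-6, 0)) = 25.4951
d((17, -11), (-12, -16)) = 29.4279
d((-6, 0), (-12, -16)) = 17.088

Closest pair: (-5, -1) and (-6, 0) with distance 1.4142

The closest pair is (-5, -1) and (-6, 0) with Euclidean distance 1.4142. For 7 points, brute-force pairwise comparison is shown above. For large n, the divide-and-conquer algorithm (sort by x, recurse on halves, check the dividing strip) achieves O(n log n).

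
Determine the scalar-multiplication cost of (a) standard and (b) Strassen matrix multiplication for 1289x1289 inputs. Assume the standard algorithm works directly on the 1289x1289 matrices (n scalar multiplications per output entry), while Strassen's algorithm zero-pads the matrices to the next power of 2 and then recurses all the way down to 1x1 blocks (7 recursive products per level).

Matrix multiplication for 1289x1289 matrices:

Strassen's algorithm requires power-of-2 dimensions. Pad 1289x1289 to 2048x2048 (next power of 2).

Standard algorithm: 1289^3 = 2141700569 multiplications
Strassen's algorithm: 7^(log2(2048)) = 7^11 = 1977326743 multiplications
Savings: 2141700569 - 1977326743 = 164373826 multiplications

Standard: 2141700569 multiplications (1289^3). Strassen: 1977326743 multiplications (7^11, after padding to 2048x2048). Strassen reduces 8 recursive multiplications to 7 at each level.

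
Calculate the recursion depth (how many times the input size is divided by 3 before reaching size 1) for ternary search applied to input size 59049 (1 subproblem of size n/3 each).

For divide and conquer with division factor 3:

Problem sizes at each level:
Level 0: 59049
Level 1: 19683
Level 2: 6561
Level 3: 2187
Level 4: 729
Level 5: 243
Level 6: 81
Level 7: 27
Level 8: 9
Level 9: 3
Level 10: 1

The root is level 0 and the size-1 base case is level 10 (the tree spans levels 0 through 10, i.e. 11 levels counting the root), so the depth is the number of divisions: log_3(59049) = 10

The recursion tree depth is log_3(59049) = 10. At each level, the problem size is divided by 3, so it takes 10 divisions to reduce to a base case of size 1. The algorithm makes 1 recursive call at each level.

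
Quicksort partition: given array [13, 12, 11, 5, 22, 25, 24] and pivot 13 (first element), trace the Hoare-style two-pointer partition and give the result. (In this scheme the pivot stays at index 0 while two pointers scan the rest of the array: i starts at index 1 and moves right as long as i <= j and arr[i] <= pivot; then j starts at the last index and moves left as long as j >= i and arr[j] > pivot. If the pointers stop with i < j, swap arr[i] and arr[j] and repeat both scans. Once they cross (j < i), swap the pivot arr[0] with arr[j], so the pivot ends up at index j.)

Hoare-style two-pointer partition with pivot = 13:

Initial array: [13, 12, 11, 5, 22, 25, 24]

Pointers start at i = 1, j = 6.
i ends at 4, j ends at 3: the pointers have crossed (j < i), so scanning stops.

Swap pivot arr[0] with arr[3] to place pivot at position 3: [5, 12, 11, 13, 22, 25, 24]
Pivot position: 3

After partitioning with pivot 13, the array becomes [5, 12, 11, 13, 22, 25, 24]. The pivot is placed at index 3. All elements to the left of the pivot are <= 13, and all elements to the right are > 13.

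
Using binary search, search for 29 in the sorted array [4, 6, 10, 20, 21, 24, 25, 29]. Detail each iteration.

Binary search for 29 in [4, 6, 10, 20, 21, 24, 25, 29]:

lo=0, hi=7, mid=3, arr[mid]=20 -> 20 < 29, search right half
lo=4, hi=7, mid=5, arr[mid]=24 -> 24 < 29, search right half
lo=6, hi=7, mid=6, arr[mid]=25 -> 25 < 29, search right half
lo=7, hi=7, mid=7, arr[mid]=29 -> Found target at index 7!

Binary search finds 29 at index 7 after 4 comparisons. The search repeatedly halves the search space by comparing with the middle element.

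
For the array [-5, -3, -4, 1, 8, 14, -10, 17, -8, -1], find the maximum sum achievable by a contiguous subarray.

Using Kadane's algorithm on [-5, -3, -4, 1, 8, 14, -10, 17, -8, -1]:

Scanning through the array:
Position 1 (value -3): max_ending_here = -3, max_so_far = -3
Position 2 (value -4): max_ending_here = -4, max_so_far = -3
Position 3 (value 1): max_ending_here = 1, max_so_far = 1
Position 4 (value 8): max_ending_here = 9, max_so_far = 9
Position 5 (value 14): max_ending_here = 23, max_so_far = 23
Position 6 (value -10): max_ending_here = 13, max_so_far = 23
Position 7 (value 17): max_ending_here = 30, max_so_far = 30
Position 8 (value -8): max_ending_here = 22, max_so_far = 30
Position 9 (value -1): max_ending_here = 21, max_so_far = 30

Maximum subarray: [1, 8, 14, -10, 17]
Maximum sum: 30

The maximum subarray is [1, 8, 14, -10, 17] with sum 30. This subarray runs from index 3 to index 7.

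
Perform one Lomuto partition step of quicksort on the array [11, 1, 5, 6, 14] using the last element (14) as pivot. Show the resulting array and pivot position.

Lomuto partition with pivot = 14:

Initial array: [11, 1, 5, 6, 14]

arr[0]=11 <= 14: swap with position 0, array becomes [11, 1, 5, 6, 14]
arr[1]=1 <= 14: swap with position 1, array becomes [11, 1, 5, 6, 14]
arr[2]=5 <= 14: swap with position 2, array becomes [11, 1, 5, 6, 14]
arr[3]=6 <= 14: swap with position 3, array becomes [11, 1, 5, 6, 14]

Place pivot at position 4: [11, 1, 5, 6, 14]
Pivot position: 4

After partitioning with pivot 14, the array becomes [11, 1, 5, 6, 14]. The pivot is placed at index 4. All elements to the left of the pivot are <= 14, and all elements to the right are > 14.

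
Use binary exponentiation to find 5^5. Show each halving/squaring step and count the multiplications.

Computing 5^5 by squaring (build up from 5^1; each line after the first costs one multiplication):

5^1 = 5
5^2 = (5^1)^2 = 5^2 = 25
5^4 = (5^2)^2 = 25^2 = 625
5^5 = 5 * 5^4 = 5 * 625 = 3125

Result: 3125
Multiplications needed: 3 (3 lines after 5^1)

5^5 = 3125. Using exponentiation by squaring, this requires 3 multiplications. The key idea: if the exponent is even, square the half-power; if odd, multiply by the base once.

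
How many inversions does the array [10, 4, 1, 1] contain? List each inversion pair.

Finding inversions in [10, 4, 1, 1]:

(0, 1): arr[0]=10 > arr[1]=4
(0, 2): arr[0]=10 > arr[2]=1
(0, 3): arr[0]=10 > arr[3]=1
(1, 2): arr[1]=4 > arr[2]=1
(1, 3): arr[1]=4 > arr[3]=1

Total inversions: 5

The array has 5 inversion(s): (0,1), (0,2), (0,3), (1,2), (1,3). Each pair (i,j) satisfies i < j and arr[i] > arr[j].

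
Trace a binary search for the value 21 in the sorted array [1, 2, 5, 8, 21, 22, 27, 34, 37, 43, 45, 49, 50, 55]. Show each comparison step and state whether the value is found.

Binary search for 21 in [1, 2, 5, 8, 21, 22, 27, 34, 37, 43, 45, 49, 50, 55]:

lo=0, hi=13, mid=6, arr[mid]=27 -> 27 > 21, search left half
lo=0, hi=5, mid=2, arr[mid]=5 -> 5 < 21, search right half
lo=3, hi=5, mid=4, arr[mid]=21 -> Found target at index 4!

Binary search finds 21 at index 4 after 3 comparisons. The search repeatedly halves the search space by comparing with the middle element.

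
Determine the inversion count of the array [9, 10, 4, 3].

Finding inversions in [9, 10, 4, 3]:

(0, 2): arr[0]=9 > arr[2]=4
(0, 3): arr[0]=9 > arr[3]=3
(1, 2): arr[1]=10 > arr[2]=4
(1, 3): arr[1]=10 > arr[3]=3
(2, 3): arr[2]=4 > arr[3]=3

Total inversions: 5

The array has 5 inversion(s): (0,2), (0,3), (1,2), (1,3), (2,3). Each pair (i,j) satisfies i < j and arr[i] > arr[j].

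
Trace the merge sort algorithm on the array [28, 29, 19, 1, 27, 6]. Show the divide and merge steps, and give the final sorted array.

Merge sort trace:

Split: [28, 29, 19, 1, 27, 6] -> [28, 29, 19] and [1, 27, 6]
  Split: [28, 29, 19] -> [28] and [29, 19]
    Split: [29, 19] -> [29] and [19]
    Merge: [29] + [19] -> [19, 29]
  Merge: [28] + [19, 29] -> [19, 28, 29]
  Split: [1, 27, 6] -> [1] and [27, 6]
    Split: [27, 6] -> [27] and [6]
    Merge: [27] + [6] -> [6, 27]
  Merge: [1] + [6, 27] -> [1, 6, 27]
Merge: [19, 28, 29] + [1, 6, 27] -> [1, 6, 19, 27, 28, 29]

Final sorted array: [1, 6, 19, 27, 28, 29]

The merge sort proceeds by recursively splitting the array and merging sorted halves.
After all merges, the sorted array is [1, 6, 19, 27, 28, 29].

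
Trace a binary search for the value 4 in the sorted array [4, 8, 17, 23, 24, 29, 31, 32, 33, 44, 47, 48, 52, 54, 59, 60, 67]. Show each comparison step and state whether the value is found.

Binary search for 4 in [4, 8, 17, 23, 24, 29, 31, 32, 33, 44, 47, 48, 52, 54, 59, 60, 67]:

lo=0, hi=16, mid=8, arr[mid]=33 -> 33 > 4, search left half
lo=0, hi=7, mid=3, arr[mid]=23 -> 23 > 4, search left half
lo=0, hi=2, mid=1, arr[mid]=8 -> 8 > 4, search left half
lo=0, hi=0, mid=0, arr[mid]=4 -> Found target at index 0!

Binary search finds 4 at index 0 after 4 comparisons. The search repeatedly halves the search space by comparing with the middle element.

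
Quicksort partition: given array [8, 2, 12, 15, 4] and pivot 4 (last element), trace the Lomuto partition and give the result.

Lomuto partition with pivot = 4:

Initial array: [8, 2, 12, 15, 4]

arr[0]=8 > 4: no swap
arr[1]=2 <= 4: swap with position 0, array becomes [2, 8, 12, 15, 4]
arr[2]=12 > 4: no swap
arr[3]=15 > 4: no swap

Place pivot at position 1: [2, 4, 12, 15, 8]
Pivot position: 1

After partitioning with pivot 4, the array becomes [2, 4, 12, 15, 8]. The pivot is placed at index 1. All elements to the left of the pivot are <= 4, and all elements to the right are > 4.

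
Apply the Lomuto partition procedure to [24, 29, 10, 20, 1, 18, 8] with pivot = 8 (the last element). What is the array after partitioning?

Lomuto partition with pivot = 8:

Initial array: [24, 29, 10, 20, 1, 18, 8]

arr[0]=24 > 8: no swap
arr[1]=29 > 8: no swap
arr[2]=10 > 8: no swap
arr[3]=20 > 8: no swap
arr[4]=1 <= 8: swap with position 0, array becomes [1, 29, 10, 20, 24, 18, 8]
arr[5]=18 > 8: no swap

Place pivot at position 1: [1, 8, 10, 20, 24, 18, 29]
Pivot position: 1

After partitioning with pivot 8, the array becomes [1, 8, 10, 20, 24, 18, 29]. The pivot is placed at index 1. All elements to the left of the pivot are <= 8, and all elements to the right are > 8.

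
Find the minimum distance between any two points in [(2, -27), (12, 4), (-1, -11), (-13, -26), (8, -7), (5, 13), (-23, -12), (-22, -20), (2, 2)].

Computing all pairwise distances among 9 points:

d((2, -27), (12, 4)) = 32.573
d((2, -27), (-1, -11)) = 16.2788
d((2, -27), (-13, -26)) = 15.0333
d((2, -27), (8, -7)) = 20.8806
d((2, -27), (5, 13)) = 40.1123
d((2, -27), (-23, -12)) = 29.1548
d((2, -27), (-22, -20)) = 25.0
d((2, -27), (2, 2)) = 29.0
d((12, 4), (-1, -11)) = 19.8494
d((12, 4), (-13, -26)) = 39.0512
d((12, 4), (8, -7)) = 11.7047
d((12, 4), (5, 13)) = 11.4018
d((12, 4), (-23, -12)) = 38.4838
d((12, 4), (-22, -20)) = 41.6173
d((12, 4), (2, 2)) = 10.198
d((-1, -11), (-13, -26)) = 19.2094
d((-1, -11), (8, -7)) = 9.8489
d((-1, -11), (5, 13)) = 24.7386
d((-1, -11), (-23, -12)) = 22.0227
d((-1, -11), (-22, -20)) = 22.8473
d((-1, -11), (2, 2)) = 13.3417
d((-13, -26), (8, -7)) = 28.3196
d((-13, -26), (5, 13)) = 42.9535
d((-13, -26), (-23, -12)) = 17.2047
d((-13, -26), (-22, -20)) = 10.8167
d((-13, -26), (2, 2)) = 31.7648
d((8, -7), (5, 13)) = 20.2237
d((8, -7), (-23, -12)) = 31.4006
d((8, -7), (-22, -20)) = 32.6956
d((8, -7), (2, 2)) = 10.8167
d((5, 13), (-23, -12)) = 37.5366
d((5, 13), (-22, -20)) = 42.638
d((5, 13), (2, 2)) = 11.4018
d((-23, -12), (-22, -20)) = 8.0623 <-- minimum
d((-23, -12), (2, 2)) = 28.6531
d((-22, -20), (2, 2)) = 32.5576

Closest pair: (-23, -12) and (-22, -20) with distance 8.0623

The closest pair is (-23, -12) and (-22, -20) with Euclidean distance 8.0623. For 9 points, brute-force pairwise comparison is shown above. For large n, the divide-and-conquer algorithm (sort by x, recurse on halves, check the dividing strip) achieves O(n log n).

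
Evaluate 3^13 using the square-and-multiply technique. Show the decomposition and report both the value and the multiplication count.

Computing 3^13 by squaring (build up from 3^1; each line after the first costs one multiplication):

3^1 = 3
3^2 = (3^1)^2 = 3^2 = 9
3^3 = 3 * 3^2 = 3 * 9 = 27
3^6 = (3^3)^2 = 27^2 = 729
3^12 = (3^6)^2 = 729^2 = 531441
3^13 = 3 * 3^12 = 3 * 531441 = 1594323

Result: 1594323
Multiplications needed: 5 (5 lines after 3^1)

3^13 = 1594323. Using exponentiation by squaring, this requires 5 multiplications. The key idea: if the exponent is even, square the half-power; if odd, multiply by the base once.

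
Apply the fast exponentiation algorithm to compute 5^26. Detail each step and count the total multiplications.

Computing 5^26 by squaring (build up from 5^1; each line after the first costs one multiplication):

5^1 = 5
5^2 = (5^1)^2 = 5^2 = 25
5^3 = 5 * 5^2 = 5 * 25 = 125
5^6 = (5^3)^2 = 125^2 = 15625
5^12 = (5^6)^2 = 15625^2 = 244140625
5^13 = 5 * 5^12 = 5 * 244140625 = 1220703125
5^26 = (5^13)^2 = 1220703125^2 = 1490116119384765625

Result: 1490116119384765625
Multiplications needed: 6 (6 lines after 5^1)

5^26 = 1490116119384765625. Using exponentiation by squaring, this requires 6 multiplications. The key idea: if the exponent is even, square the half-power; if odd, multiply by the base once.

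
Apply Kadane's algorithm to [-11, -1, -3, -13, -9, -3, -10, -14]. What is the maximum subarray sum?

Using Kadane's algorithm on [-11, -1, -3, -13, -9, -3, -10, -14]:

Scanning through the array:
Position 1 (value -1): max_ending_here = -1, max_so_far = -1
Position 2 (value -3): max_ending_here = -3, max_so_far = -1
Position 3 (value -13): max_ending_here = -13, max_so_far = -1
Position 4 (value -9): max_ending_here = -9, max_so_far = -1
Position 5 (value -3): max_ending_here = -3, max_so_far = -1
Position 6 (value -10): max_ending_here = -10, max_so_far = -1
Position 7 (value -14): max_ending_here = -14, max_so_far = -1

Maximum subarray: [-1]
Maximum sum: -1

The maximum subarray is [-1] with sum -1. This subarray runs from index 1 to index 1.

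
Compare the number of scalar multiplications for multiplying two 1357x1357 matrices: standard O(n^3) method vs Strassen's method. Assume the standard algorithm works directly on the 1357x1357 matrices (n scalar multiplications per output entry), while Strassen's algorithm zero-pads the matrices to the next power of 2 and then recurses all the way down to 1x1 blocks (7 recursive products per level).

Matrix multiplication for 1357x1357 matrices:

Strassen's algorithm requires power-of-2 dimensions. Pad 1357x1357 to 2048x2048 (next power of 2).

Standard algorithm: 1357^3 = 2498846293 multiplications
Strassen's algorithm: 7^(log2(2048)) = 7^11 = 1977326743 multiplications
Savings: 2498846293 - 1977326743 = 521519550 multiplications

Standard: 2498846293 multiplications (1357^3). Strassen: 1977326743 multiplications (7^11, after padding to 2048x2048). Strassen reduces 8 recursive multiplications to 7 at each level.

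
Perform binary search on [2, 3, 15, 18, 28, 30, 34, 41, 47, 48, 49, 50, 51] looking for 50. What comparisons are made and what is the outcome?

Binary search for 50 in [2, 3, 15, 18, 28, 30, 34, 41, 47, 48, 49, 50, 51]:

lo=0, hi=12, mid=6, arr[mid]=34 -> 34 < 50, search right half
lo=7, hi=12, mid=9, arr[mid]=48 -> 48 < 50, search right half
lo=10, hi=12, mid=11, arr[mid]=50 -> Found target at index 11!

Binary search finds 50 at index 11 after 3 comparisons. The search repeatedly halves the search space by comparing with the middle element.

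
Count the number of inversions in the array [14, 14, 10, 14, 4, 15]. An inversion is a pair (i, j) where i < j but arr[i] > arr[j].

Finding inversions in [14, 14, 10, 14, 4, 15]:

(0, 2): arr[0]=14 > arr[2]=10
(0, 4): arr[0]=14 > arr[4]=4
(1, 2): arr[1]=14 > arr[2]=10
(1, 4): arr[1]=14 > arr[4]=4
(2, 4): arr[2]=10 > arr[4]=4
(3, 4): arr[3]=14 > arr[4]=4

Total inversions: 6

The array has 6 inversion(s): (0,2), (0,4), (1,2), (1,4), (2,4), (3,4). Each pair (i,j) satisfies i < j and arr[i] > arr[j].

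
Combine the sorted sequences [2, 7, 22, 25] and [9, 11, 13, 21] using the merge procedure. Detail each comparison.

Merging process:

Compare 2 vs 9: take 2 from left. Merged: [2]
Compare 7 vs 9: take 7 from left. Merged: [2, 7]
Compare 22 vs 9: take 9 from right. Merged: [2, 7, 9]
Compare 22 vs 11: take 11 from right. Merged: [2, 7, 9, 11]
Compare 22 vs 13: take 13 from right. Merged: [2, 7, 9, 11, 13]
Compare 22 vs 21: take 21 from right. Merged: [2, 7, 9, 11, 13, 21]
Append remaining from left: [22, 25]. Merged: [2, 7, 9, 11, 13, 21, 22, 25]

Final merged array: [2, 7, 9, 11, 13, 21, 22, 25]
Total comparisons: 6

The merged array is [2, 7, 9, 11, 13, 21, 22, 25], requiring 6 comparisons. The merge step runs in O(n) time where n is the total number of elements.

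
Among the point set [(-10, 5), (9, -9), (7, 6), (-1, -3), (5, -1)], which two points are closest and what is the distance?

Computing all pairwise distances among 5 points:

d((-10, 5), (9, -9)) = 23.6008
d((-10, 5), (7, 6)) = 17.0294
d((-10, 5), (-1, -3)) = 12.0416
d((-10, 5), (5, -1)) = 16.1555
d((9, -9), (7, 6)) = 15.1327
d((9, -9), (-1, -3)) = 11.6619
d((9, -9), (5, -1)) = 8.9443
d((7, 6), (-1, -3)) = 12.0416
d((7, 6), (5, -1)) = 7.2801
d((-1, -3), (5, -1)) = 6.3246 <-- minimum

Closest pair: (-1, -3) and (5, -1) with distance 6.3246

The closest pair is (-1, -3) and (5, -1) with Euclidean distance 6.3246. For 5 points, brute-force pairwise comparison is shown above. For large n, the divide-and-conquer algorithm (sort by x, recurse on halves, check the dividing strip) achieves O(n log n).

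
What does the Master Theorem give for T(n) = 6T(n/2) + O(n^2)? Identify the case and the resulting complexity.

Master Theorem for T(n) = 6T(n/2) + O(n^2):

a = 6, b = 2, c = 2
log_b(a) = log_2(6) = 2.5850

Case 1: c = 2 < log_2(6) = 2.5850
T(n) = O(n^(log_2 6))

For T(n) = 6T(n/2) + O(n^2): log_2(6) = 2.5850. This is Case 1 of the Master Theorem (c < log_b(a), work dominated by leaves), giving O(n^(log_2 6)).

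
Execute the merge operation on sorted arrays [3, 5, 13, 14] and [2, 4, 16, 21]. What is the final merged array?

Merging process:

Compare 3 vs 2: take 2 from right. Merged: [2]
Compare 3 vs 4: take 3 from left. Merged: [2, 3]
Compare 5 vs 4: take 4 from right. Merged: [2, 3, 4]
Compare 5 vs 16: take 5 from left. Merged: [2, 3, 4, 5]
Compare 13 vs 16: take 13 from left. Merged: [2, 3, 4, 5, 13]
Compare 14 vs 16: take 14 from left. Merged: [2, 3, 4, 5, 13, 14]
Append remaining from right: [16, 21]. Merged: [2, 3, 4, 5, 13, 14, 16, 21]

Final merged array: [2, 3, 4, 5, 13, 14, 16, 21]
Total comparisons: 6

The merged array is [2, 3, 4, 5, 13, 14, 16, 21], requiring 6 comparisons. The merge step runs in O(n) time where n is the total number of elements.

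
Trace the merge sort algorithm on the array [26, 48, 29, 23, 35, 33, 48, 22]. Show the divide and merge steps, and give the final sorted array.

Merge sort trace:

Split: [26, 48, 29, 23, 35, 33, 48, 22] -> [26, 48, 29, 23] and [35, 33, 48, 22]
  Split: [26, 48, 29, 23] -> [26, 48] and [29, 23]
    Split: [26, 48] -> [26] and [48]
    Merge: [26] + [48] -> [26, 48]
    Split: [29, 23] -> [29] and [23]
    Merge: [29] + [23] -> [23, 29]
  Merge: [26, 48] + [23, 29] -> [23, 26, 29, 48]
  Split: [35, 33, 48, 22] -> [35, 33] and [48, 22]
    Split: [35, 33] -> [35] and [33]
    Merge: [35] + [33] -> [33, 35]
    Split: [48, 22] -> [48] and [22]
    Merge: [48] + [22] -> [22, 48]
  Merge: [33, 35] + [22, 48] -> [22, 33, 35, 48]
Merge: [23, 26, 29, 48] + [22, 33, 35, 48] -> [22, 23, 26, 29, 33, 35, 48, 48]

Final sorted array: [22, 23, 26, 29, 33, 35, 48, 48]

The merge sort proceeds by recursively splitting the array and merging sorted halves.
After all merges, the sorted array is [22, 23, 26, 29, 33, 35, 48, 48].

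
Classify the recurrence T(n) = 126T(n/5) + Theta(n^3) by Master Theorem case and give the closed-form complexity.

Master Theorem for T(n) = 126T(n/5) + O(n^3):

a = 126, b = 5, c = 3
log_b(a) = log_5(126) = 3.0050

Case 1: c = 3 < log_5(126) = 3.0050
T(n) = O(n^(log_5 126))

For T(n) = 126T(n/5) + O(n^3): log_5(126) = 3.0050. This is Case 1 of the Master Theorem (c < log_b(a), work dominated by leaves), giving O(n^(log_5 126)).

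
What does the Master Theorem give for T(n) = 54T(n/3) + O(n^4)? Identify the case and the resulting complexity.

Master Theorem for T(n) = 54T(n/3) + O(n^4):

a = 54, b = 3, c = 4
log_b(a) = log_3(54) = 3.6309

Case 3: c = 4 > log_3(54) = 3.6309
T(n) = O(n^4) = O(n^4)

For T(n) = 54T(n/3) + O(n^4): log_3(54) = 3.6309. This is Case 3 of the Master Theorem (c > log_b(a), work dominated by root), giving O(n^4).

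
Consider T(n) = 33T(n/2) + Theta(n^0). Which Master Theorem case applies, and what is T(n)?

Master Theorem for T(n) = 33T(n/2) + O(n^0):

a = 33, b = 2, c = 0
log_b(a) = log_2(33) = 5.0444

Case 1: c = 0 < log_2(33) = 5.0444
T(n) = O(n^(log_2 33))

For T(n) = 33T(n/2) + O(n^0): log_2(33) = 5.0444. This is Case 1 of the Master Theorem (c < log_b(a), work dominated by leaves), giving O(n^(log_2 33)).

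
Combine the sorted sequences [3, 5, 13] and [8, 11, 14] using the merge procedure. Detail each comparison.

Merging process:

Compare 3 vs 8: take 3 from left. Merged: [3]
Compare 5 vs 8: take 5 from left. Merged: [3, 5]
Compare 13 vs 8: take 8 from right. Merged: [3, 5, 8]
Compare 13 vs 11: take 11 from right. Merged: [3, 5, 8, 11]
Compare 13 vs 14: take 13 from left. Merged: [3, 5, 8, 11, 13]
Append remaining from right: [14]. Merged: [3, 5, 8, 11, 13, 14]

Final merged array: [3, 5, 8, 11, 13, 14]
Total comparisons: 5

The merged array is [3, 5, 8, 11, 13, 14], requiring 5 comparisons. The merge step runs in O(n) time where n is the total number of elements.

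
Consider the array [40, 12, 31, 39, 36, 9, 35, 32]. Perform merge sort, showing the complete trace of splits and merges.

Merge sort trace:

Split: [40, 12, 31, 39, 36, 9, 35, 32] -> [40, 12, 31, 39] and [36, 9, 35, 32]
  Split: [40, 12, 31, 39] -> [40, 12] and [31, 39]
    Split: [40, 12] -> [40] and [12]
    Merge: [40] + [12] -> [12, 40]
    Split: [31, 39] -> [31] and [39]
    Merge: [31] + [39] -> [31, 39]
  Merge: [12, 40] + [31, 39] -> [12, 31, 39, 40]
  Split: [36, 9, 35, 32] -> [36, 9] and [35, 32]
    Split: [36, 9] -> [36] and [9]
    Merge: [36] + [9] -> [9, 36]
    Split: [35, 32] -> [35] and [32]
    Merge: [35] + [32] -> [32, 35]
  Merge: [9, 36] + [32, 35] -> [9, 32, 35, 36]
Merge: [12, 31, 39, 40] + [9, 32, 35, 36] -> [9, 12, 31, 32, 35, 36, 39, 40]

Final sorted array: [9, 12, 31, 32, 35, 36, 39, 40]

The merge sort proceeds by recursively splitting the array and merging sorted halves.
After all merges, the sorted array is [9, 12, 31, 32, 35, 36, 39, 40].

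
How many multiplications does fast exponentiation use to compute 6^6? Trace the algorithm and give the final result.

Computing 6^6 by squaring (build up from 6^1; each line after the first costs one multiplication):

6^1 = 6
6^2 = (6^1)^2 = 6^2 = 36
6^3 = 6 * 6^2 = 6 * 36 = 216
6^6 = (6^3)^2 = 216^2 = 46656

Result: 46656
Multiplications needed: 3 (3 lines after 6^1)

6^6 = 46656. Using exponentiation by squaring, this requires 3 multiplications. The key idea: if the exponent is even, square the half-power; if odd, multiply by the base once.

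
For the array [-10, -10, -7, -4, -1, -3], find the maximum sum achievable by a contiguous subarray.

Using Kadane's algorithm on [-10, -10, -7, -4, -1, -3]:

Scanning through the array:
Position 1 (value -10): max_ending_here = -10, max_so_far = -10
Position 2 (value -7): max_ending_here = -7, max_so_far = -7
Position 3 (value -4): max_ending_here = -4, max_so_far = -4
Position 4 (value -1): max_ending_here = -1, max_so_far = -1
Position 5 (value -3): max_ending_here = -3, max_so_far = -1

Maximum subarray: [-1]
Maximum sum: -1

The maximum subarray is [-1] with sum -1. This subarray runs from index 4 to index 4.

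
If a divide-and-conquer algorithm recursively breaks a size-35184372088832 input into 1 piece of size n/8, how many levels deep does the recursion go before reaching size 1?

For divide and conquer with division factor 8:

Problem sizes at each level:
Level 0: 35184372088832
Level 1: 4398046511104
Level 2: 549755813888
Level 3: 68719476736
Level 4: 8589934592
Level 5: 1073741824
Level 6: 134217728
Level 7: 16777216
Level 8: 2097152
Level 9: 262144
Level 10: 32768
Level 11: 4096
Level 12: 512
Level 13: 64
Level 14: 8
Level 15: 1

The root is level 0 and the size-1 base case is level 15 (the tree spans levels 0 through 15, i.e. 16 levels counting the root), so the depth is the number of divisions: log_8(35184372088832) = 15

The recursion tree depth is log_8(35184372088832) = 15. At each level, the problem size is divided by 8, so it takes 15 divisions to reduce to a base case of size 1. The algorithm makes 1 recursive call at each level.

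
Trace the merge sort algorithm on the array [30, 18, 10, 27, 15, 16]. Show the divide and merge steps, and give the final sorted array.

Merge sort trace:

Split: [30, 18, 10, 27, 15, 16] -> [30, 18, 10] and [27, 15, 16]
  Split: [30, 18, 10] -> [30] and [18, 10]
    Split: [18, 10] -> [18] and [10]
    Merge: [18] + [10] -> [10, 18]
  Merge: [30] + [10, 18] -> [10, 18, 30]
  Split: [27, 15, 16] -> [27] and [15, 16]
    Split: [15, 16] -> [15] and [16]
    Merge: [15] + [16] -> [15, 16]
  Merge: [27] + [15, 16] -> [15, 16, 27]
Merge: [10, 18, 30] + [15, 16, 27] -> [10, 15, 16, 18, 27, 30]

Final sorted array: [10, 15, 16, 18, 27, 30]

The merge sort proceeds by recursively splitting the array and merging sorted halves.
After all merges, the sorted array is [10, 15, 16, 18, 27, 30].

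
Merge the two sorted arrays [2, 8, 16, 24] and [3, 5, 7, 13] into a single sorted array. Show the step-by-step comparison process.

Merging process:

Compare 2 vs 3: take 2 from left. Merged: [2]
Compare 8 vs 3: take 3 from right. Merged: [2, 3]
Compare 8 vs 5: take 5 from right. Merged: [2, 3, 5]
Compare 8 vs 7: take 7 from right. Merged: [2, 3, 5, 7]
Compare 8 vs 13: take 8 from left. Merged: [2, 3, 5, 7, 8]
Compare 16 vs 13: take 13 from right. Merged: [2, 3, 5, 7, 8, 13]
Append remaining from left: [16, 24]. Merged: [2, 3, 5, 7, 8, 13, 16, 24]

Final merged array: [2, 3, 5, 7, 8, 13, 16, 24]
Total comparisons: 6

The merged array is [2, 3, 5, 7, 8, 13, 16, 24], requiring 6 comparisons. The merge step runs in O(n) time where n is the total number of elements.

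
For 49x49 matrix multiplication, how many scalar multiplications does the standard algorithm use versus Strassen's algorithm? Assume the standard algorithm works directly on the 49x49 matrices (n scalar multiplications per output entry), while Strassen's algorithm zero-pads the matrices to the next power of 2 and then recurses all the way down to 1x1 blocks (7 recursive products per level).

Matrix multiplication for 49x49 matrices:

Strassen's algorithm requires power-of-2 dimensions. Pad 49x49 to 64x64 (next power of 2).

Standard algorithm: 49^3 = 117649 multiplications
Strassen's algorithm: 7^(log2(64)) = 7^6 = 117649 multiplications
Savings: 117649 - 117649 = 0 multiplications

Standard: 117649 multiplications (49^3). Strassen: 117649 multiplications (7^6, after padding to 64x64). Strassen reduces 8 recursive multiplications to 7 at each level.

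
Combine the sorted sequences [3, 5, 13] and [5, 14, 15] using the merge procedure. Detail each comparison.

Merging process:

Compare 3 vs 5: take 3 from left. Merged: [3]
Compare 5 vs 5: take 5 from left. Merged: [3, 5]
Compare 13 vs 5: take 5 from right. Merged: [3, 5, 5]
Compare 13 vs 14: take 13 from left. Merged: [3, 5, 5, 13]
Append remaining from right: [14, 15]. Merged: [3, 5, 5, 13, 14, 15]

Final merged array: [3, 5, 5, 13, 14, 15]
Total comparisons: 4

The merged array is [3, 5, 5, 13, 14, 15], requiring 4 comparisons. The merge step runs in O(n) time where n is the total number of elements.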